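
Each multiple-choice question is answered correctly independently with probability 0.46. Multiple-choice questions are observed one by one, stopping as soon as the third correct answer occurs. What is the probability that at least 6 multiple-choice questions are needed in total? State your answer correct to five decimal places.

Needing more than 5 multiple-choice questions ⇔ fewer than 3 successes in the first 5. With X ~ Binomial(5, 0.46), P(Y > 5) = P(X ≤ 2).
  k=0: C(5,0)·0.46^0·0.54^5 = 0.0459165
  k=1: C(5,1)·0.46^1·0.54^4 = 0.1955703
  k=2: C(5,2)·0.46^2·0.54^3 = 0.3331938
P(X ≤ 2) = 0.5746806

0.57468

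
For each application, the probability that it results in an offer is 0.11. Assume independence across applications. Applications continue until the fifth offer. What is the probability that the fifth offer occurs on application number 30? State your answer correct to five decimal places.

Y = trial on which the fifth success occurs; negative binomial, r=5, p=0.11.
P(Y=30) = C(29,4) · p^5 · (1−p)^25
= 23751 · 1.6105e-05 · 0.054294 = 0.0207680

0.02077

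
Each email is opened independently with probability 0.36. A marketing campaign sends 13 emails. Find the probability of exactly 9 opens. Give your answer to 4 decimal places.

X ~ Binomial(n=13, p=0.36).
P(X=9) = C(13,9) · p^9 · (1−p)^4
= 715 · 0.00010156 · 0.16777 = 0.012183

0.0122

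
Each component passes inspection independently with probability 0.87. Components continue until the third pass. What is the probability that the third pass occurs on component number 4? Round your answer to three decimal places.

0.257

Y = trial on which the third success occurs; negative binomial, r=3, p=0.87.
P(Y=4) = C(3,2) · p^3 · (1−p)^1
= 3 · 0.6585 · 0.13 = 0.25682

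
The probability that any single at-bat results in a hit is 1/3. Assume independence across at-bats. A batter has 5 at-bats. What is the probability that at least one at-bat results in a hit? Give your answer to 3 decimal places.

0.868

P(at least one) = 1 − P(none) = 1 − (1 − 0.333333)^5
= 1 − 0.13169 = 0.86831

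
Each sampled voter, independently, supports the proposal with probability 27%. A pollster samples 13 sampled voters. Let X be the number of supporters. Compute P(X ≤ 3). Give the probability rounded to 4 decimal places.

0.5174

X ~ Binomial(13, 0.27); P(X ≤ 3) = Σ C(13,k) p^k (1−p)^(13−k) over k:
  k=0: C(13,0)·0.27^0·0.73^13 = 0.016718
  k=1: C(13,1)·0.27^1·0.73^12 = 0.080386
  k=2: C(13,2)·0.27^2·0.73^11 = 0.178391
  k=3: C(13,3)·0.27^3·0.73^10 = 0.241928
Total = 0.517424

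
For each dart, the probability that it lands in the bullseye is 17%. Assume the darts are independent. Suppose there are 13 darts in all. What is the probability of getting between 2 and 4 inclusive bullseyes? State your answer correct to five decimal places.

X ~ Binomial(13, 0.17); P(2 ≤ X ≤ 4) = Σ C(13,k) p^k (1−p)^(13−k) over k:
  k=2: C(13,2)·0.17^2·0.83^11 = 0.2903030
  k=3: C(13,3)·0.17^3·0.83^10 = 0.2180187
  k=4: C(13,4)·0.17^4·0.83^9 = 0.1116361
Total = 0.6199577

0.61996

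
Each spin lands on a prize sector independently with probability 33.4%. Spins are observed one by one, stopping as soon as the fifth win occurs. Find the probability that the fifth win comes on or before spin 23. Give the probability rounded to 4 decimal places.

0.9251

Finishing within 23 spins ⇔ at least 5 successes in the first 23. With X ~ Binomial(23, 0.334), P(Y ≤ 23) = 1 − P(X ≤ 4).
  k=0: C(23,0)·0.334^0·0.666^23 = 0.000087
  k=1: C(23,1)·0.334^1·0.666^22 = 0.001004
  k=2: C(23,2)·0.334^2·0.666^21 = 0.005541
  k=3: C(23,3)·0.334^3·0.666^20 = 0.019451
  k=4: C(23,4)·0.334^4·0.666^19 = 0.048774
1 − 0.074857 = 0.925143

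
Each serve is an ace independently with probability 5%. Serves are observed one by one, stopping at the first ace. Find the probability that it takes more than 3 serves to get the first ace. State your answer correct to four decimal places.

0.8574

Y = number of serves to the first success; geometric, p = 0.05.
P(Y > 3) = P(first 3 all fail) = (1−p)^3 = 0.857375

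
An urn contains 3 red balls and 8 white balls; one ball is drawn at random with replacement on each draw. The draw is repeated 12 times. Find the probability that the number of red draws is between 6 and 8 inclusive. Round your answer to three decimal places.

0.079

X ~ Binomial(12, 0.272727); P(6 ≤ X ≤ 8) = Σ C(12,k) p^k (1−p)^(12−k) over k:
  k=6: C(12,6)·0.272727^6·0.727273^6 = 0.05626
  k=7: C(12,7)·0.272727^7·0.727273^5 = 0.01808
  k=8: C(12,8)·0.272727^8·0.727273^4 = 0.00424
Total = 0.07859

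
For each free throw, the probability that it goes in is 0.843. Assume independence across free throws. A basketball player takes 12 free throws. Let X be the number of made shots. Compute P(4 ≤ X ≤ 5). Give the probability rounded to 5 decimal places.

X ~ Binomial(12, 0.843); P(4 ≤ X ≤ 5) = Σ C(12,k) p^k (1−p)^(12−k) over k:
  k=4: C(12,4)·0.843^4·0.157^8 = 0.0000923
  k=5: C(12,5)·0.843^5·0.157^7 = 0.0007928
Total = 0.0008851

0.00089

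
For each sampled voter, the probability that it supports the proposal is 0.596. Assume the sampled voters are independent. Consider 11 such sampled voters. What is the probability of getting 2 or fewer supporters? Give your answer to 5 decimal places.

X ~ Binomial(11, 0.596); P(X ≤ 2) = Σ C(11,k) p^k (1−p)^(11−k) over k:
  k=0: C(11,0)·0.596^0·0.404^11 = 0.0000468
  k=1: C(11,1)·0.596^1·0.404^10 = 0.0007594
  k=2: C(11,2)·0.596^2·0.404^9 = 0.0056013
Total = 0.0064074

0.00641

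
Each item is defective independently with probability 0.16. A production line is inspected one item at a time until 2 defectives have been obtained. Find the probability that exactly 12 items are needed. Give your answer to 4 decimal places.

0.0493

Y = trial on which the second success occurs; negative binomial, r=2, p=0.16.
P(Y=12) = C(11,1) · p^2 · (1−p)^10
= 11 · 0.0256 · 0.1749 = 0.049252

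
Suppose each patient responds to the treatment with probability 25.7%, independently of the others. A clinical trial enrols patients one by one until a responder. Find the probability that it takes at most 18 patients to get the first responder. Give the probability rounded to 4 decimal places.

0.9952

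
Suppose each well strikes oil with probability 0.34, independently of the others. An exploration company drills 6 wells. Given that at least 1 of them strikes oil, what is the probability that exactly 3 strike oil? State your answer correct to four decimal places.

0.2464

X ~ Binomial(6, 0.34). Want P(X=3 | X≥1) = P(X=3) / P(X≥1).
P(X=3) = C(6,3)·0.34^3·0.66^3 = 0.225995
P(X≥1) = 1 − 0.082654 = 0.917346
Ratio = 0.225995 / 0.917346 = 0.246357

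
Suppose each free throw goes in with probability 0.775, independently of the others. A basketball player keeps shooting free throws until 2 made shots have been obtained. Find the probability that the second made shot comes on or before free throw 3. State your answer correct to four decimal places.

Finishing within 3 free throws ⇔ at least 2 successes in the first 3. With X ~ Binomial(3, 0.775), P(Y ≤ 3) = 1 − P(X ≤ 1).
  k=0: C(3,0)·0.775^0·0.225^3 = 0.011391
  k=1: C(3,1)·0.775^1·0.225^2 = 0.117703
1 − 0.129094 = 0.870906

0.8709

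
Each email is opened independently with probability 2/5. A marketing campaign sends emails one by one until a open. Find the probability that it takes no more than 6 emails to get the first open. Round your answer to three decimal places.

0.953

Y = number of emails to the first success; geometric, p = 0.40.
P(Y ≤ 6) = 1 − (1−p)^6 = 1 − 0.04666 = 0.95334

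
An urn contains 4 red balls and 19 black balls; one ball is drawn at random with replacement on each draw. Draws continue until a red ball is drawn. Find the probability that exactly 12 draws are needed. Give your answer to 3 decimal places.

Geometric (trials to first success), p = 0.173913.
P(Y = 12) = (1−p)^11 · p = 0.12226 · 0.173913 = 0.02126

0.021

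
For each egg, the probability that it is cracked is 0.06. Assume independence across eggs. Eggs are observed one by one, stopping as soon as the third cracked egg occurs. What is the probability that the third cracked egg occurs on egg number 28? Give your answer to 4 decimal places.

Y = trial on which the third success occurs; negative binomial, r=3, p=0.06.
P(Y=28) = C(27,2) · p^3 · (1−p)^25
= 351 · 0.000216 · 0.21291 = 0.016142

0.0161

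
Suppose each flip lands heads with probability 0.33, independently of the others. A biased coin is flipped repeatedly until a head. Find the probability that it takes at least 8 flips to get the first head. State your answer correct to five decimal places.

0.06061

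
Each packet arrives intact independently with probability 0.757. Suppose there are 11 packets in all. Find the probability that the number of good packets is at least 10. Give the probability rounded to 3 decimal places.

X ~ Binomial(11, 0.757); P(X ≥ 10) = Σ C(11,k) p^k (1−p)^(11−k) over k:
  k=10: C(11,10)·0.757^10·0.243^1 = 0.16518
  k=11: C(11,11)·0.757^11·0.243^0 = 0.04678
Total = 0.21196

0.212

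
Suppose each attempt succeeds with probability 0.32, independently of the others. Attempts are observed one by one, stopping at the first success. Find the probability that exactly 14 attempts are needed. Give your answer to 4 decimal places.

0.0021

Geometric (trials to first success), p = 0.32.
P(Y = 14) = (1−p)^13 · p = 0.0066468 · 0.32 = 0.002127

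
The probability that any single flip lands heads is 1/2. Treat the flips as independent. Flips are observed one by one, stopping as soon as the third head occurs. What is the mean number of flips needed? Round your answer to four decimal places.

6.0000

Y = total flips until the third success; negative binomial with r=3, p=0.50.
E[Y] = r / p = 3 / 0.50 = 6.000000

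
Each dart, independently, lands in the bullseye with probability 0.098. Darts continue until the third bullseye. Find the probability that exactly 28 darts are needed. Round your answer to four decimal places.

0.0251

Y = trial on which the third success occurs; negative binomial, r=3, p=0.098.
P(Y=28) = C(27,2) · p^3 · (1−p)^25
= 351 · 0.00094119 · 0.075886 = 0.025070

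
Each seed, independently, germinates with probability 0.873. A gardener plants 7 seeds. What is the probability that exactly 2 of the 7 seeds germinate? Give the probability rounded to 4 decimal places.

X ~ Binomial(n=7, p=0.873).
P(X=2) = C(7,2) · p^2 · (1−p)^5
= 21 · 0.76213 · 3.3038e-05 = 0.000529

0.0005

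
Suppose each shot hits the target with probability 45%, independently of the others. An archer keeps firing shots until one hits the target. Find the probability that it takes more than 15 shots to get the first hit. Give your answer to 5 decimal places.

0.00013

Y = number of shots to the first success; geometric, p = 0.45.
P(Y > 15) = P(first 15 all fail) = (1−p)^15 = 0.0001275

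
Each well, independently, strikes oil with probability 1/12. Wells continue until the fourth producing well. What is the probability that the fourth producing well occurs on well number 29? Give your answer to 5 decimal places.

Y = trial on which the fourth success occurs; negative binomial, r=4, p=0.083333.
P(Y=29) = C(28,3) · p^4 · (1−p)^25
= 3276 · 4.8225e-05 · 0.11358 = 0.0179434

0.01794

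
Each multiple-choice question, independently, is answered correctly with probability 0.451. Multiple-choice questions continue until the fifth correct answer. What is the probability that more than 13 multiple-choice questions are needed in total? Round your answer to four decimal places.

0.2257

Needing more than 13 multiple-choice questions ⇔ fewer than 5 successes in the first 13. With X ~ Binomial(13, 0.451), P(Y > 13) = P(X ≤ 4).
  k=0: C(13,0)·0.451^0·0.549^13 = 0.000412
  k=1: C(13,1)·0.451^1·0.549^12 = 0.004395
  k=2: C(13,2)·0.451^2·0.549^11 = 0.021664
  k=3: C(13,3)·0.451^3·0.549^10 = 0.065256
  k=4: C(13,4)·0.451^4·0.549^9 = 0.134018
P(X ≤ 4) = 0.225745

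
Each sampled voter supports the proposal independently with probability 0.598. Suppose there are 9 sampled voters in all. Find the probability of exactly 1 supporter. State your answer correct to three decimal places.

X ~ Binomial(n=9, p=0.598).
P(X=1) = C(9,1) · p^1 · (1−p)^8
= 9 · 0.598 · 0.00068204 = 0.00367

0.004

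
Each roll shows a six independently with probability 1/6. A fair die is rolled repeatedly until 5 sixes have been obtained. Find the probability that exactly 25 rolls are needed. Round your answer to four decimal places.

Y = trial on which the fifth success occurs; negative binomial, r=5, p=0.166667.
P(Y=25) = C(24,4) · p^5 · (1−p)^20
= 10626 · 0.0001286 · 0.026084 = 0.035644

0.0356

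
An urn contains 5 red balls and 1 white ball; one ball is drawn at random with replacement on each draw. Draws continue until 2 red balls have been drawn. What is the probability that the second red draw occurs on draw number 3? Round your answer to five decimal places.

0.23148

Y = trial on which the second success occurs; negative binomial, r=2, p=0.833333.
P(Y=3) = C(2,1) · p^2 · (1−p)^1
= 2 · 0.69444 · 0.16667 = 0.2314815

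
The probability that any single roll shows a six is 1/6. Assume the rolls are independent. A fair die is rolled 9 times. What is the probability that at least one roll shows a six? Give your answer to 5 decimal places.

0.80619

P(at least one) = 1 − P(none) = 1 − (1 − 0.166667)^9
= 1 − 0.1938067 = 0.8061933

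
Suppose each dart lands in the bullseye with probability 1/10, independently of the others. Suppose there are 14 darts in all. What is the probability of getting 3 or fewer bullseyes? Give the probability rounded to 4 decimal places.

0.9559

X ~ Binomial(14, 0.10); P(X ≤ 3) = Σ C(14,k) p^k (1−p)^(14−k) over k:
  k=0: C(14,0)·0.10^0·0.90^14 = 0.228768
  k=1: C(14,1)·0.10^1·0.90^13 = 0.355861
  k=2: C(14,2)·0.10^2·0.90^12 = 0.257011
  k=3: C(14,3)·0.10^3·0.90^11 = 0.114227
Total = 0.955867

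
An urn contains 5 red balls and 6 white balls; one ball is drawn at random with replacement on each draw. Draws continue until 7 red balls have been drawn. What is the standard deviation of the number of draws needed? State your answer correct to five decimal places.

4.29884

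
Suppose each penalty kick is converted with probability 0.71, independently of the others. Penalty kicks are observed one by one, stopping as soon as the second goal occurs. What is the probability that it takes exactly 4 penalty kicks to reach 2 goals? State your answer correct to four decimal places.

0.1272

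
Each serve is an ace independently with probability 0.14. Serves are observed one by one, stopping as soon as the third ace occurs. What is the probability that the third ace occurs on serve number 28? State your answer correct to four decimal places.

0.0222

Y = trial on which the third success occurs; negative binomial, r=3, p=0.14.
P(Y=28) = C(27,2) · p^3 · (1−p)^25
= 351 · 0.002744 · 0.023039 = 0.022190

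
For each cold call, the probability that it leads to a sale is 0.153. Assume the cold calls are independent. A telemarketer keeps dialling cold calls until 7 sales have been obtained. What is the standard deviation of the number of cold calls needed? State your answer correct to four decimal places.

Y = total cold calls until the seventh success; negative binomial with r=7, p=0.153.
SD(Y) = √[r(1−p)/p²] = √(253.278654) = 15.914731

15.9147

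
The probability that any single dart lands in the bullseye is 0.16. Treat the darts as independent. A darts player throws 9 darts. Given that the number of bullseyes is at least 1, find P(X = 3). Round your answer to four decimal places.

0.1527

X ~ Binomial(9, 0.16). Want P(X=3 | X≥1) = P(X=3) / P(X≥1).
P(X=3) = C(9,3)·0.16^3·0.84^6 = 0.120869
P(X≥1) = 1 − 0.208216 = 0.791784
Ratio = 0.120869 / 0.791784 = 0.152654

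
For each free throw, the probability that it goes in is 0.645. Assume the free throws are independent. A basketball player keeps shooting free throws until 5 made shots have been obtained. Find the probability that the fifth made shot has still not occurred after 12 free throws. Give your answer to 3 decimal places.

Needing more than 12 free throws ⇔ fewer than 5 successes in the first 12. With X ~ Binomial(12, 0.645), P(Y > 12) = P(X ≤ 4).
  k=0: C(12,0)·0.645^0·0.355^12 = 0.00000
  k=1: C(12,1)·0.645^1·0.355^11 = 0.00009
  k=2: C(12,2)·0.645^2·0.355^10 = 0.00087
  k=3: C(12,3)·0.645^3·0.355^9 = 0.00529
  k=4: C(12,4)·0.645^4·0.355^8 = 0.02161
P(X ≤ 4) = 0.02786

0.028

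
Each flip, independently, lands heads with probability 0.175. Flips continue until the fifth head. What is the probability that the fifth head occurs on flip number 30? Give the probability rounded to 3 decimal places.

Y = trial on which the fifth success occurs; negative binomial, r=5, p=0.175.
P(Y=30) = C(29,4) · p^5 · (1−p)^25
= 23751 · 0.00016413 · 0.0081536 = 0.03178

0.032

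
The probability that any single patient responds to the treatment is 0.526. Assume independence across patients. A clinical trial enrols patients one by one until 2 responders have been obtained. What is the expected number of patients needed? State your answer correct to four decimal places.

3.8023

Y = total patients until the second success; negative binomial with r=2, p=0.526.
E[Y] = r / p = 2 / 0.526 = 3.802281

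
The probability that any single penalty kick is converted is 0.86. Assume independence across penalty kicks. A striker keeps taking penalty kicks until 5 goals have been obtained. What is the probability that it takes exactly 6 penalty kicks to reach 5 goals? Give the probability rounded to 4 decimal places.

Y = trial on which the fifth success occurs; negative binomial, r=5, p=0.86.
P(Y=6) = C(5,4) · p^5 · (1−p)^1
= 5 · 0.47043 · 0.14 = 0.329299

0.3293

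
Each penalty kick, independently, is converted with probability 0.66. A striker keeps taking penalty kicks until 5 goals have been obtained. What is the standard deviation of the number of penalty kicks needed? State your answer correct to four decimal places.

1.9755

Y = total penalty kicks until the fifth success; negative binomial with r=5, p=0.66.
SD(Y) = √[r(1−p)/p²] = √(3.902663) = 1.975516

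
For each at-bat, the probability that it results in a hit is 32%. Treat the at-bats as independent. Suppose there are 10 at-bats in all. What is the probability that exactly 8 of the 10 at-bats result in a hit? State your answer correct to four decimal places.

0.0023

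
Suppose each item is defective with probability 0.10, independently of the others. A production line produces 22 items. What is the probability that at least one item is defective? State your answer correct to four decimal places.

P(at least one) = 1 − P(none) = 1 − (1 − 0.10)^22
= 1 − 0.098477 = 0.901523

0.9015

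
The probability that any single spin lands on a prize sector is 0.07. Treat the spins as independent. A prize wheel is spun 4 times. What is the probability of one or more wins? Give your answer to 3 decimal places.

0.252

P(at least one) = 1 − P(none) = 1 − (1 − 0.07)^4
= 1 − 0.74805 = 0.25195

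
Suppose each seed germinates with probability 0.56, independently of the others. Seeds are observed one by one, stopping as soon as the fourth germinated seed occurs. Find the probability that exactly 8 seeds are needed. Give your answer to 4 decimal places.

0.1290

Y = trial on which the fourth success occurs; negative binomial, r=4, p=0.56.
P(Y=8) = C(7,3) · p^4 · (1−p)^4
= 35 · 0.098345 · 0.037481 = 0.129012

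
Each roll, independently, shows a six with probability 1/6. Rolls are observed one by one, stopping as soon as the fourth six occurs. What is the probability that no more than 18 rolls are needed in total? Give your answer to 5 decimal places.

0.35215

Finishing within 18 rolls ⇔ at least 4 successes in the first 18. With X ~ Binomial(18, 0.166667), P(Y ≤ 18) = 1 − P(X ≤ 3).
  k=0: C(18,0)·0.166667^0·0.833333^18 = 0.0375610
  k=1: C(18,1)·0.166667^1·0.833333^17 = 0.1352197
  k=2: C(18,2)·0.166667^2·0.833333^16 = 0.2298735
  k=3: C(18,3)·0.166667^3·0.833333^15 = 0.2451984
1 − 0.6478528 = 0.3521472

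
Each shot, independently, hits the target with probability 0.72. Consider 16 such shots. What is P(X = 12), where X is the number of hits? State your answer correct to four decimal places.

0.2171

X ~ Binomial(n=16, p=0.72).
P(X=12) = C(16,12) · p^12 · (1−p)^4
= 1820 · 0.019408 · 0.0061466 = 0.217117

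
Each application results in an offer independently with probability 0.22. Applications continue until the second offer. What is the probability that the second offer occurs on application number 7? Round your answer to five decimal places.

0.08384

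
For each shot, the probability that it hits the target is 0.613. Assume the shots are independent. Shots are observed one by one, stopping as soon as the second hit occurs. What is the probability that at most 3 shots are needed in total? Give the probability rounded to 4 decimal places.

Finishing within 3 shots ⇔ at least 2 successes in the first 3. With X ~ Binomial(3, 0.613), P(Y ≤ 3) = 1 − P(X ≤ 1).
  k=0: C(3,0)·0.613^0·0.387^3 = 0.057961
  k=1: C(3,1)·0.613^1·0.387^2 = 0.275425
1 − 0.333386 = 0.666614

0.6666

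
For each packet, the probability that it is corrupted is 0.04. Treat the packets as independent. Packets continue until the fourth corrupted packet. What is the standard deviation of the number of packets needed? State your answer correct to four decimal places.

48.9898

Y = total packets until the fourth success; negative binomial with r=4, p=0.04.
SD(Y) = √[r(1−p)/p²] = √(2400.000000) = 48.989795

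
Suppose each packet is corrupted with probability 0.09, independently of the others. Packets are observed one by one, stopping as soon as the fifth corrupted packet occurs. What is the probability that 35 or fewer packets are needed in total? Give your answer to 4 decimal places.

Finishing within 35 packets ⇔ at least 5 successes in the first 35. With X ~ Binomial(35, 0.09), P(Y ≤ 35) = 1 − P(X ≤ 4).
  k=0: C(35,0)·0.09^0·0.91^35 = 0.036851
  k=1: C(35,1)·0.09^1·0.91^34 = 0.127561
  k=2: C(35,2)·0.09^2·0.91^33 = 0.214471
  k=3: C(35,3)·0.09^3·0.91^32 = 0.233325
  k=4: C(35,4)·0.09^4·0.91^31 = 0.184609
1 − 0.796817 = 0.203183

0.2032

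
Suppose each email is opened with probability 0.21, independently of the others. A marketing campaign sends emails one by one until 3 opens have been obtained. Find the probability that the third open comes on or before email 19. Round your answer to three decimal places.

Finishing within 19 emails ⇔ at least 3 successes in the first 19. With X ~ Binomial(19, 0.21), P(Y ≤ 19) = 1 − P(X ≤ 2).
  k=0: C(19,0)·0.21^0·0.79^19 = 0.01135
  k=1: C(19,1)·0.21^1·0.79^18 = 0.05731
  k=2: C(19,2)·0.21^2·0.79^17 = 0.13712
1 − 0.20578 = 0.79422

0.794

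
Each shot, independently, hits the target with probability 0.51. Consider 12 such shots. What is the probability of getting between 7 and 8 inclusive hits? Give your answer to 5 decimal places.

X ~ Binomial(12, 0.51); P(7 ≤ X ≤ 8) = Σ C(12,k) p^k (1−p)^(12−k) over k:
  k=7: C(12,7)·0.51^7·0.49^5 = 0.2007691
  k=8: C(12,8)·0.51^8·0.49^4 = 0.1306023
Total = 0.3313714

0.33137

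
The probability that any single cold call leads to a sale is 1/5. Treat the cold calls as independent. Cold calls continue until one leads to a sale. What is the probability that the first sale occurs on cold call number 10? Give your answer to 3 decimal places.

Geometric (trials to first success), p = 0.20.
P(Y = 10) = (1−p)^9 · p = 0.13422 · 0.20 = 0.02684

0.027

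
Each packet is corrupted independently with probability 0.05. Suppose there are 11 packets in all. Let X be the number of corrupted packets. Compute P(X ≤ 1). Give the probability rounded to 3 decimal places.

0.898

X ~ Binomial(11, 0.05); P(X ≤ 1) = Σ C(11,k) p^k (1−p)^(11−k) over k:
  k=0: C(11,0)·0.05^0·0.95^11 = 0.56880
  k=1: C(11,1)·0.05^1·0.95^10 = 0.32931
Total = 0.89811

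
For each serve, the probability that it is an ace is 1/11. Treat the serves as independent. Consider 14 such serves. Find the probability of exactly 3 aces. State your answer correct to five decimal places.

0.09585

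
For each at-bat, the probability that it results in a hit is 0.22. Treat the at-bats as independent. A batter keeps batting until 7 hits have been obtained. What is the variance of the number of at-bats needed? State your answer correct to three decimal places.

Y = total at-bats until the seventh success; negative binomial with r=7, p=0.22.
Var(Y) = r(1−p)/p² = 7·0.78 / 0.22² = 112.80992

112.810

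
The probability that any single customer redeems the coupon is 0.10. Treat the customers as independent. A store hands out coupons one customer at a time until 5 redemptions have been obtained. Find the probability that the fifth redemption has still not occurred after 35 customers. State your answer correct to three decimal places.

0.731

Needing more than 35 customers ⇔ fewer than 5 successes in the first 35. With X ~ Binomial(35, 0.10), P(Y > 35) = P(X ≤ 4).
  k=0: C(35,0)·0.10^0·0.90^35 = 0.02503
  k=1: C(35,1)·0.10^1·0.90^34 = 0.09734
  k=2: C(35,2)·0.10^2·0.90^33 = 0.18387
  k=3: C(35,3)·0.10^3·0.90^32 = 0.22473
  k=4: C(35,4)·0.10^4·0.90^31 = 0.19976
P(X ≤ 4) = 0.73075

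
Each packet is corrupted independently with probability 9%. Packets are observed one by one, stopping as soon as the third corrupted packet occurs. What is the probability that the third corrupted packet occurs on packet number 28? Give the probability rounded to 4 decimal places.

Y = trial on which the third success occurs; negative binomial, r=3, p=0.09.
P(Y=28) = C(27,2) · p^3 · (1−p)^25
= 351 · 0.000729 · 0.094631 = 0.024214

0.0242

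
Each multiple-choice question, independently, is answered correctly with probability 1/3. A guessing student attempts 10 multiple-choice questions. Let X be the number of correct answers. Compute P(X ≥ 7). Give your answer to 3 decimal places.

0.020

X ~ Binomial(10, 0.333333); P(X ≥ 7) = Σ C(10,k) p^k (1−p)^(10−k) over k:
  k=7: C(10,7)·0.333333^7·0.666667^3 = 0.01626
  k=8: C(10,8)·0.333333^8·0.666667^2 = 0.00305
  k=9: C(10,9)·0.333333^9·0.666667^1 = 0.00034
  k=10: C(10,10)·0.333333^10·0.666667^0 = 0.00002
Total = 0.01966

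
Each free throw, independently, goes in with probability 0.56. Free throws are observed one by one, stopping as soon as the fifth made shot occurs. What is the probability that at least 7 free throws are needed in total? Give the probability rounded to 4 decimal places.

Needing more than 6 free throws ⇔ fewer than 5 successes in the first 6. With X ~ Binomial(6, 0.56), P(Y > 6) = P(X ≤ 4).
  k=0: C(6,0)·0.56^0·0.44^6 = 0.007256
  k=1: C(6,1)·0.56^1·0.44^5 = 0.055412
  k=2: C(6,2)·0.56^2·0.44^4 = 0.176310
  k=3: C(6,3)·0.56^3·0.44^3 = 0.299193
  k=4: C(6,4)·0.56^4·0.44^2 = 0.285594
P(X ≤ 4) = 0.823766

0.8238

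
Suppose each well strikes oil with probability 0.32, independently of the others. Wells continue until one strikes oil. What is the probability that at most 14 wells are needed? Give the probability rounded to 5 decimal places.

0.99548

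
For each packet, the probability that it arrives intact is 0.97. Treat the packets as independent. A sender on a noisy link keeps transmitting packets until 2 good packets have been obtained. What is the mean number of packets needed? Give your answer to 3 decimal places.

2.062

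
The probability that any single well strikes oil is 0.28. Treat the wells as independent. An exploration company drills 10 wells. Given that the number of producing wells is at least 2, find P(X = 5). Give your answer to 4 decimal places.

X ~ Binomial(10, 0.28). Want P(X=5 | X≥2) = P(X=5) / P(X≥2).
P(X=5) = C(10,5)·0.28^5·0.72^5 = 0.083918
P(X≥2) = 1 − 0.037439 − 0.145596 = 0.816965
Ratio = 0.083918 / 0.816965 = 0.102719

0.1027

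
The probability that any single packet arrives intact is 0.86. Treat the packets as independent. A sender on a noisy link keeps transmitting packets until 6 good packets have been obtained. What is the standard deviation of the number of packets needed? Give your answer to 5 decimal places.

1.06572

Y = total packets until the sixth success; negative binomial with r=6, p=0.86.
SD(Y) = √[r(1−p)/p²] = √(1.1357491) = 1.0657153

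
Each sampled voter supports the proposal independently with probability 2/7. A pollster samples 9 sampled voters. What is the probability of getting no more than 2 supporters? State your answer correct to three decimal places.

X ~ Binomial(9, 0.285714); P(X ≤ 2) = Σ C(9,k) p^k (1−p)^(9−k) over k:
  k=0: C(9,0)·0.285714^0·0.714286^9 = 0.04840
  k=1: C(9,1)·0.285714^1·0.714286^8 = 0.17424
  k=2: C(9,2)·0.285714^2·0.714286^7 = 0.27879
Total = 0.50143

0.501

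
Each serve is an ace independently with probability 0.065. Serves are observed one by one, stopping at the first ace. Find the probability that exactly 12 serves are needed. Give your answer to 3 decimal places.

Geometric (trials to first success), p = 0.065.
P(Y = 12) = (1−p)^11 · p = 0.47745 · 0.065 = 0.03103

0.031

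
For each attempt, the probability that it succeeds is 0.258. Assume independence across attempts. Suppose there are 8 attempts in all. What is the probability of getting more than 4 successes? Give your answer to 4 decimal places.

X ~ Binomial(8, 0.258); P(X ≥ 5) = Σ C(8,k) p^k (1−p)^(8−k) over k:
  k=5: C(8,5)·0.258^5·0.742^3 = 0.026152
  k=6: C(8,6)·0.258^6·0.742^2 = 0.004547
  k=7: C(8,7)·0.258^7·0.742^1 = 0.000452
  k=8: C(8,8)·0.258^8·0.742^0 = 0.000020
Total = 0.031169

0.0312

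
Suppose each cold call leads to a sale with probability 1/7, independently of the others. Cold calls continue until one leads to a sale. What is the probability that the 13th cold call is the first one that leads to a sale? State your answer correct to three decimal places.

0.022

Geometric (trials to first success), p = 0.142857.
P(Y = 13) = (1−p)^12 · p = 0.15727 · 0.142857 = 0.02247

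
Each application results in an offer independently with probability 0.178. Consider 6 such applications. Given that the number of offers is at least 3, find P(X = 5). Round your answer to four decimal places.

0.0120

X ~ Binomial(6, 0.178). Want P(X=5 | X≥3) = P(X=5) / P(X≥3).
P(X=5) = C(6,5)·0.178^5·0.822^1 = 0.000881
P(X≥3) = 1 − 0.308483 − 0.400802 − 0.216979 = 0.073735
Ratio = 0.000881 / 0.073735 = 0.011952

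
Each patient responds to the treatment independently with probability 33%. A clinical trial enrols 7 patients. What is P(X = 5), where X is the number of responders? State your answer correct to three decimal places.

X ~ Binomial(n=7, p=0.33).
P(X=5) = C(7,5) · p^5 · (1−p)^2
= 21 · 0.0039135 · 0.4489 = 0.03689

0.037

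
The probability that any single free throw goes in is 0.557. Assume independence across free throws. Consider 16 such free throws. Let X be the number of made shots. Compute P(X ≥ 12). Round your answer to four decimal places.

0.0944

X ~ Binomial(16, 0.557); P(X ≥ 12) = Σ C(16,k) p^k (1−p)^(16−k) over k:
  k=12: C(16,12)·0.557^12·0.443^4 = 0.062510
  k=13: C(16,13)·0.557^13·0.443^3 = 0.024183
  k=14: C(16,14)·0.557^14·0.443^2 = 0.006516
  k=15: C(16,15)·0.557^15·0.443^1 = 0.001092
  k=16: C(16,16)·0.557^16·0.443^0 = 0.000086
Total = 0.094387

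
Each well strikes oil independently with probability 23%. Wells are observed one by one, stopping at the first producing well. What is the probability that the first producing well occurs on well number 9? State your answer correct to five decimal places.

0.02842

Geometric (trials to first success), p = 0.23.
P(Y = 9) = (1−p)^8 · p = 0.12357 · 0.23 = 0.0284219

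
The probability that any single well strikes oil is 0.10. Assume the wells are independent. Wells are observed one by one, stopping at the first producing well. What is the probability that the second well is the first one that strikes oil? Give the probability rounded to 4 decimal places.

Geometric (trials to first success), p = 0.10.
P(Y = 2) = (1−p)^1 · p = 0.9 · 0.10 = 0.090000

0.0900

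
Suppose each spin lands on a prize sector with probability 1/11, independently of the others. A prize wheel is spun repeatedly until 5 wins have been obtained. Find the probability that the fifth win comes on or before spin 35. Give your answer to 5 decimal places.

Finishing within 35 spins ⇔ at least 5 successes in the first 35. With X ~ Binomial(35, 0.090909), P(Y ≤ 35) = 1 − P(X ≤ 4).
  k=0: C(35,0)·0.090909^0·0.909091^35 = 0.0355841
  k=1: C(35,1)·0.090909^1·0.909091^34 = 0.1245444
  k=2: C(35,2)·0.090909^2·0.909091^33 = 0.2117254
  k=3: C(35,3)·0.090909^3·0.909091^32 = 0.2328980
  k=4: C(35,4)·0.090909^4·0.909091^31 = 0.1863184
1 − 0.7910702 = 0.2089298

0.20893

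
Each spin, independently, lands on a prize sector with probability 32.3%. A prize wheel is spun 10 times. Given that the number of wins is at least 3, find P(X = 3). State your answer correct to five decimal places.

0.38984

X ~ Binomial(10, 0.323). Want P(X=3 | X≥3) = P(X=3) / P(X≥3).
P(X=3) = C(10,3)·0.323^3·0.677^7 = 0.2635782
P(X≥3) = 1 − 0.0202249 − 0.0964941 − 0.2071700 = 0.6761110
Ratio = 0.2635782 / 0.6761110 = 0.3898446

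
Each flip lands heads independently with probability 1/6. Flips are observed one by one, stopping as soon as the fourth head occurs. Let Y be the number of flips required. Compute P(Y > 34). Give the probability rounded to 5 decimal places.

0.15869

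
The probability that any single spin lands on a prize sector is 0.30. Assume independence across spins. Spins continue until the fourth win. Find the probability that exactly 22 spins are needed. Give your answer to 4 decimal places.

0.0175

Y = trial on which the fourth success occurs; negative binomial, r=4, p=0.30.
P(Y=22) = C(21,3) · p^4 · (1−p)^18
= 1330 · 0.0081 · 0.0016284 = 0.017543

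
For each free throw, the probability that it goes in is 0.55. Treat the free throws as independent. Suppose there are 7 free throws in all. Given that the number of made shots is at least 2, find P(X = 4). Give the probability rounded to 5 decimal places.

X ~ Binomial(7, 0.55). Want P(X=4 | X≥2) = P(X=4) / P(X≥2).
P(X=4) = C(7,4)·0.55^4·0.45^3 = 0.2918477
P(X≥2) = 1 − 0.0037367 − 0.0319695 = 0.9642938
Ratio = 0.2918477 / 0.9642938 = 0.3026544

0.30265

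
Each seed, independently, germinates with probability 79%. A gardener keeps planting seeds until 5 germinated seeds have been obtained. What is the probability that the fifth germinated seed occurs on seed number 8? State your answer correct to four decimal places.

0.0997

Y = trial on which the fifth success occurs; negative binomial, r=5, p=0.79.
P(Y=8) = C(7,4) · p^5 · (1−p)^3
= 35 · 0.30771 · 0.009261 = 0.099738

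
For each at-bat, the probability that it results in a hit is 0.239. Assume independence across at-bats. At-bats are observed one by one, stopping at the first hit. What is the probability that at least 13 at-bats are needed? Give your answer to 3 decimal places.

0.038

Y = number of at-bats to the first success; geometric, p = 0.239.
P(Y > 12) = P(first 12 all fail) = (1−p)^12 = 0.03772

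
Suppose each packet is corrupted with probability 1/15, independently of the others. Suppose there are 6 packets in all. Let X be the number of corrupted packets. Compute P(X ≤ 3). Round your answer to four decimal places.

0.9997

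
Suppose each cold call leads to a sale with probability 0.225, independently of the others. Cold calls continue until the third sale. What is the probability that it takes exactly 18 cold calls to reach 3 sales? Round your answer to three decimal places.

Y = trial on which the third success occurs; negative binomial, r=3, p=0.225.
P(Y=18) = C(17,2) · p^3 · (1−p)^15
= 136 · 0.011391 · 0.021854 = 0.03385

0.034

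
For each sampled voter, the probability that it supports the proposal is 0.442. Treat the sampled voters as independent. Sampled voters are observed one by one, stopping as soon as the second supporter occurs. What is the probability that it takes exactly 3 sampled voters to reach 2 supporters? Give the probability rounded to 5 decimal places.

Y = trial on which the second success occurs; negative binomial, r=2, p=0.442.
P(Y=3) = C(2,1) · p^2 · (1−p)^1
= 2 · 0.19536 · 0.558 = 0.2180262

0.21803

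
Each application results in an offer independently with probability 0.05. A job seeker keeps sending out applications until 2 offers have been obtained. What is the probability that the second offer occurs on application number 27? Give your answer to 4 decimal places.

Y = trial on which the second success occurs; negative binomial, r=2, p=0.05.
P(Y=27) = C(26,1) · p^2 · (1−p)^25
= 26 · 0.0025 · 0.27739 = 0.018030

0.0180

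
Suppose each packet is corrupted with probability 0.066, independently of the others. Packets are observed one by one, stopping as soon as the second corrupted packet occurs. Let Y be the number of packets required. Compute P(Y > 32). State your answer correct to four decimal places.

0.3668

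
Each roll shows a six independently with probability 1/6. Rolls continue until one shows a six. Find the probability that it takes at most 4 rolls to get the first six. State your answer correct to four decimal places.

0.5177

Y = number of rolls to the first success; geometric, p = 0.166667.
P(Y ≤ 4) = 1 − (1−p)^4 = 1 − 0.482253 = 0.517747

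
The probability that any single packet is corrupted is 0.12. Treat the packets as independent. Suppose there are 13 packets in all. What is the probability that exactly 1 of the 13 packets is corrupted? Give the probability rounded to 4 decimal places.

X ~ Binomial(n=13, p=0.12).
P(X=1) = C(13,1) · p^1 · (1−p)^12
= 13 · 0.12 · 0.21567 = 0.336447

0.3364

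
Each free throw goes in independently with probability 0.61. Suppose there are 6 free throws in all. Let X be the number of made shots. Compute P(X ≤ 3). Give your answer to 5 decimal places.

X ~ Binomial(6, 0.61); P(X ≤ 3) = Σ C(6,k) p^k (1−p)^(6−k) over k:
  k=0: C(6,0)·0.61^0·0.39^6 = 0.0035187
  k=1: C(6,1)·0.61^1·0.39^5 = 0.0330221
  k=2: C(6,2)·0.61^2·0.39^4 = 0.1291247
  k=3: C(6,3)·0.61^3·0.39^3 = 0.2692857
Total = 0.4349512

0.43495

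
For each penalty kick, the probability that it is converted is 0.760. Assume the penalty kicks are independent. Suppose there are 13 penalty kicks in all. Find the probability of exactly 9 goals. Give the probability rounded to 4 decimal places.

0.2007

X ~ Binomial(n=13, p=0.76).
P(X=9) = C(13,9) · p^9 · (1−p)^4
= 715 · 0.084591 · 0.0033178 = 0.200666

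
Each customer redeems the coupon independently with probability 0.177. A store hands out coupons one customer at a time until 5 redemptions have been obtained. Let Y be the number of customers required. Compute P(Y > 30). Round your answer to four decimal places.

0.3668

Needing more than 30 customers ⇔ fewer than 5 successes in the first 30. With X ~ Binomial(30, 0.177), P(Y > 30) = P(X ≤ 4).
  k=0: C(30,0)·0.177^0·0.823^30 = 0.002897
  k=1: C(30,1)·0.177^1·0.823^29 = 0.018693
  k=2: C(30,2)·0.177^2·0.823^28 = 0.058295
  k=3: C(30,3)·0.177^3·0.823^27 = 0.117015
  k=4: C(30,4)·0.177^4·0.823^26 = 0.169871
P(X ≤ 4) = 0.366771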